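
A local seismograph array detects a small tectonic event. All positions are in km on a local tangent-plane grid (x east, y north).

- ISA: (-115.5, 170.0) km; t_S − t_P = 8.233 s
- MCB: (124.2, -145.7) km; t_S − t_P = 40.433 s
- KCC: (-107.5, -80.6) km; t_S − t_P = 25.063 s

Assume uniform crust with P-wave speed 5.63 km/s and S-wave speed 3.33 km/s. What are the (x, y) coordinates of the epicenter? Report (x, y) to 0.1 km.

x ≈ -70.4 km, y ≈ 120.3 km

Distance from S−P lag: d = Δt · v_P v_S / (v_P − v_S) = Δt · (5.63·3.33)/(5.63−3.33) ≈ 8.1513·Δt.
So d_ISA = 67.11, d_MCB = 329.58, d_KCC = 204.30 km.
Circle about each station: (x + 115.5)² + (y − 170.0)² = 67.11²; (x − 124.2)² + (y + 145.7)² = 329.58²; (x + 107.5)² + (y + 80.6)² = 204.30².
Subtracting the ISA equation from the MCB and KCC equations removes the quadratic terms:
479.4 x − 631.4 y = -109705.34
16.0 x − 501.2 y = -61422.38
Solving the 2×2 system: x ≈ -70.4, y ≈ 120.3 km.
Check against ISA (with the unrounded x, y): √((x + 115.5)²+(y − 170.0)²) = 67.12 ≈ 67.11 km. ✓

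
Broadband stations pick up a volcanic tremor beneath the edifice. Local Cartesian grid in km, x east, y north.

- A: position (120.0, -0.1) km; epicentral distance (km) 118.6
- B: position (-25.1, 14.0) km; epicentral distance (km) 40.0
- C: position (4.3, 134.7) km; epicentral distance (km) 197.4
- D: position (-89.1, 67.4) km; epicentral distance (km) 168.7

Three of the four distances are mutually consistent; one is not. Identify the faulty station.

Solve using three stations at a time. Using A, C, D (subtract circle equations pairwise → linear system) gives (x, y) ≈ (18.9, -62.1).
Distances from that point to each station vs reported:
  A: calculated 118.6 vs reported 118.6 → residual 0.0 km
  B: calculated 88.0 vs reported 40.0 → residual 48.0 km
  C: calculated 197.4 vs reported 197.4 → residual 0.0 km
  D: calculated 168.7 vs reported 168.7 → residual 0.0 km
A, C, D are mutually consistent (residuals ≈ 0); B is off by 48.0 km.

B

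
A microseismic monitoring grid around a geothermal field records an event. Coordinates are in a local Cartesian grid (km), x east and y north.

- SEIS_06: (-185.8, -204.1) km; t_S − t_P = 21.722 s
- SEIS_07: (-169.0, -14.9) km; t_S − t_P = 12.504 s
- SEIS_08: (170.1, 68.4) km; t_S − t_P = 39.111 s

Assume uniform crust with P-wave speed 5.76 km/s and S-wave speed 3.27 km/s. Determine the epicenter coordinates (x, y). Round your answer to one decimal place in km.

(-91.7, -69.4)

Distance from S−P lag: d = Δt · v_P v_S / (v_P − v_S) = Δt · (5.76·3.27)/(5.76−3.27) ≈ 7.5643·Δt.
So d_SEIS_06 = 164.31, d_SEIS_07 = 94.58, d_SEIS_08 = 295.85 km.
Circle about each station: (x + 185.8)² + (y + 204.1)² = 164.31²; (x + 169.0)² + (y + 14.9)² = 94.58²; (x − 170.1)² + (y − 68.4)² = 295.85².
Subtracting the SEIS_06 equation from the SEIS_07 and SEIS_08 equations removes the quadratic terms:
33.6 x + 378.4 y = -29343.04
711.8 x + 545.0 y = -103095.33
Solving the 2×2 system: x ≈ -91.7, y ≈ -69.4 km.
Check against SEIS_06 (with the unrounded x, y): √((x + 185.8)²+(y + 204.1)²) = 164.31 ≈ 164.31 km. ✓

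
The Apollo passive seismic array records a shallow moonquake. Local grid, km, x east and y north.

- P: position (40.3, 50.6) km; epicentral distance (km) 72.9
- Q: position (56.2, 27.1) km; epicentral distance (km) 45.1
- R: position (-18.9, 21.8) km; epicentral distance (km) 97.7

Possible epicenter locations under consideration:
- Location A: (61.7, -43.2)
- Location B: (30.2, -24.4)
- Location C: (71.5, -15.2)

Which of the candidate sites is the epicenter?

Location C

For each candidate, compare |candidate − station| to the reported distance:
Location A: residuals P 23.3, Q 25.4, R 5.8 → max 25.4 km
Location B: residuals P 2.8, Q 12.6, R 30.3 → max 30.3 km
Location C: residuals P 0.1, Q 0.1, R 0.0 → max 0.1 km
Only Location C has all residuals ≈ 0.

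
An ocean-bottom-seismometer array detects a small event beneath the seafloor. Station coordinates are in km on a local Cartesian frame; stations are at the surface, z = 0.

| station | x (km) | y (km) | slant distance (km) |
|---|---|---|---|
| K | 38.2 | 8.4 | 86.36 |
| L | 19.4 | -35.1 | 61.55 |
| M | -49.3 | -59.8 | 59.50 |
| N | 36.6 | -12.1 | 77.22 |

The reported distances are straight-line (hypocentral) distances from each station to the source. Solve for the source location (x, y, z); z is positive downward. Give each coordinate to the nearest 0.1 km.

(-21.7, -33.7, 45.8)

Each station gives a sphere (x−x_i)² + (y−y_i)² + z² = d_i² (stations at z=0).
Subtracting the K sphere from L and M: z² cancels, leaving linear equations in x and y:
-37.6 x − 87.0 y = 3748.22
-175.0 x − 136.4 y = 8394.53
Solving: x ≈ -21.698, y ≈ -33.706 km (keep extra digits for the depth step; rounded: -21.7, -33.7).
Then from the K sphere: z² = 86.36² − (x − 38.2)² − (y − 8.4)² with x = -21.698, y = -33.706, so z ≈ 45.797 ≈ 45.8 km.
Check against N (with the unrounded solution): distance 77.22 ≈ 77.22 km. ✓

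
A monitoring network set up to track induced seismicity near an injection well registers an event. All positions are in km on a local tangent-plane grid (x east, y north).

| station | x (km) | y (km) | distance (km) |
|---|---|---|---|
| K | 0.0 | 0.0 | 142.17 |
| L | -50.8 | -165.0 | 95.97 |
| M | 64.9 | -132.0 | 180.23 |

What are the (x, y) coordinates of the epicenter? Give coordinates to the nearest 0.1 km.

x ≈ -110.3 km, y ≈ -89.7 km

Circle about each station: x² + y² = 142.17²; (x + 50.8)² + (y + 165.0)² = 95.97²; (x − 64.9)² + (y + 132.0)² = 180.23².
Subtracting the K equation from the L and M equations removes the quadratic terms:
-101.6 x − 330.0 y = 40807.71
129.8 x − 264.0 y = 9365.47
Solving the 2×2 system: x ≈ -110.3, y ≈ -89.7 km.
Check against K (with the unrounded x, y): √(x²+y²) = 142.17 ≈ 142.17 km. ✓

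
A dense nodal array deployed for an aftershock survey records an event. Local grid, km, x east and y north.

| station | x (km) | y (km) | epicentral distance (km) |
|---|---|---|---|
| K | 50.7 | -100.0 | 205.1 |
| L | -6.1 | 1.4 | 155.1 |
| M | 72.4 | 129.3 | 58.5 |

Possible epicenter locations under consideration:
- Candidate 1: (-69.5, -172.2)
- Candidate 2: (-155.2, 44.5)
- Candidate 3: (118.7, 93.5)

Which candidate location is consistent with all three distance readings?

For each candidate, compare |candidate − station| to the reported distance:
Candidate 1: residuals K 64.9, L 29.7, M 274.7 → max 274.7 km
Candidate 2: residuals K 46.4, L 0.1, M 184.4 → max 184.4 km
Candidate 3: residuals K 0.0, L 0.0, M 0.0 → max 0.0 km
Only Candidate 3 has all residuals ≈ 0.

Candidate 3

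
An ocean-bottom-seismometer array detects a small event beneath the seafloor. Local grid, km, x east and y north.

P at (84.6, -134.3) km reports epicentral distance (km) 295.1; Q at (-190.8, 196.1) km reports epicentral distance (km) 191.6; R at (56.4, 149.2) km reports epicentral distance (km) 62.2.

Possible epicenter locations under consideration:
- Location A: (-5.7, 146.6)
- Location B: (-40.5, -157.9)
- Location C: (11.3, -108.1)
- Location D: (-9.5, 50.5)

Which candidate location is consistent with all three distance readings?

Location A

For each candidate, compare |candidate − station| to the reported distance:
Location A: residuals P 0.0, Q 0.0, R 0.0 → max 0.0 km
Location B: residuals P 167.8, Q 193.0, R 259.8 → max 259.8 km
Location C: residuals P 217.3, Q 173.6, R 199.0 → max 217.3 km
Location D: residuals P 87.7, Q 40.9, R 56.5 → max 87.7 km
Only Location A has all residuals ≈ 0.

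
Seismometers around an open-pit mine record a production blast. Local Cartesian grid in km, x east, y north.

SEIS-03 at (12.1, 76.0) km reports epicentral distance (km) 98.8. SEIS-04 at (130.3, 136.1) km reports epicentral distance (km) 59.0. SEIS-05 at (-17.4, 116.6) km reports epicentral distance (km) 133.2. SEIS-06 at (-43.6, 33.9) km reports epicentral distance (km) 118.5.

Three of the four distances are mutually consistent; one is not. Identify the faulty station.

SEIS-06

Solve using three stations at a time. Using SEIS-03, SEIS-04, SEIS-05 (subtract circle equations pairwise → linear system) gives (x, y) ≈ (110.8, 80.4).
Distances from that point to each station vs reported:
  SEIS-03: calculated 98.8 vs reported 98.8 → residual 0.0 km
  SEIS-04: calculated 59.0 vs reported 59.0 → residual 0.0 km
  SEIS-05: calculated 133.2 vs reported 133.2 → residual 0.0 km
  SEIS-06: calculated 161.3 vs reported 118.5 → residual 42.8 km
SEIS-03, SEIS-04, SEIS-05 are mutually consistent (residuals ≈ 0); SEIS-06 is off by 42.8 km.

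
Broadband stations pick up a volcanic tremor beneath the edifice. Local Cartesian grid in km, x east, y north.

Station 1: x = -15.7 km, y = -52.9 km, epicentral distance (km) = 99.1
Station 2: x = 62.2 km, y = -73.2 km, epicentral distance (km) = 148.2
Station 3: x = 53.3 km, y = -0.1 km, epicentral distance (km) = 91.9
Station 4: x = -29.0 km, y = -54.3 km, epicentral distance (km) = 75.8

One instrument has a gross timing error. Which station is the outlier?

Station 4

Solve using three stations at a time. Using Station 1, Station 2, Station 3 (subtract circle equations pairwise → linear system) gives (x, y) ≈ (-26.4, 45.6).
Distances from that point to each station vs reported:
  Station 1: calculated 99.0 vs reported 99.1 → residual 0.1 km
  Station 2: calculated 148.2 vs reported 148.2 → residual 0.0 km
  Station 3: calculated 91.8 vs reported 91.9 → residual 0.1 km
  Station 4: calculated 99.9 vs reported 75.8 → residual 24.1 km
Station 1, Station 2, Station 3 are mutually consistent (residuals ≈ 0); Station 4 is off by 24.1 km.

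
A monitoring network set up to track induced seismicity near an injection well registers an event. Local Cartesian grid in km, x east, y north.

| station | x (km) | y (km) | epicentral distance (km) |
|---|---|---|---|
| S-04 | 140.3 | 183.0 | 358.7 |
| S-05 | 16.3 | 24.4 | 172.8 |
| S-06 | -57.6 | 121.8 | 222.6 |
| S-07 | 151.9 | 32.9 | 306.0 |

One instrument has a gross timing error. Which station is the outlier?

S-06

Solve using three stations at a time. Using S-04, S-05, S-07 (subtract circle equations pairwise → linear system) gives (x, y) ≈ (-147.3, -31.4).
Distances from that point to each station vs reported:
  S-04: calculated 358.7 vs reported 358.7 → residual 0.0 km
  S-05: calculated 172.9 vs reported 172.8 → residual 0.1 km
  S-06: calculated 177.5 vs reported 222.6 → residual 45.1 km
  S-07: calculated 306.0 vs reported 306.0 → residual 0.0 km
S-04, S-05, S-07 are mutually consistent (residuals ≈ 0); S-06 is off by 45.1 km.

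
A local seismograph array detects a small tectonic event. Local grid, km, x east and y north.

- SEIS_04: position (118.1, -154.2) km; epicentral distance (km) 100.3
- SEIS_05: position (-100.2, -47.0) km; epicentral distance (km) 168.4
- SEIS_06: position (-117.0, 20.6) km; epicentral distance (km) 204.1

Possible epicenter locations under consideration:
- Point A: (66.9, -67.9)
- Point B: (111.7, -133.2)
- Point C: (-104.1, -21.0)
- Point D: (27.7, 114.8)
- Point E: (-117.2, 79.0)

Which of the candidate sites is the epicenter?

For each candidate, compare |candidate − station| to the reported distance:
Point A: residuals SEIS_04 0.0, SEIS_05 0.0, SEIS_06 0.0 → max 0.0 km
Point B: residuals SEIS_04 78.3, SEIS_05 60.4, SEIS_06 71.5 → max 78.3 km
Point C: residuals SEIS_04 158.8, SEIS_05 142.1, SEIS_06 160.5 → max 160.5 km
Point D: residuals SEIS_04 183.5, SEIS_05 37.8, SEIS_06 31.4 → max 183.5 km
Point E: residuals SEIS_04 231.0, SEIS_05 41.3, SEIS_06 145.7 → max 231.0 km
Only Point A has all residuals ≈ 0.

Point A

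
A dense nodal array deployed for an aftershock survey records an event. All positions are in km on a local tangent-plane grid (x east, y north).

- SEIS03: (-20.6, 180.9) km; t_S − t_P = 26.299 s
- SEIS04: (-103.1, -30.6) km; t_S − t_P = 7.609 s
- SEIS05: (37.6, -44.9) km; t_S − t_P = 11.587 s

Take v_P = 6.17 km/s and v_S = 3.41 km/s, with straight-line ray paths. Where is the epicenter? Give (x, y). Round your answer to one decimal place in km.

Distance from S−P lag: d = Δt · v_P v_S / (v_P − v_S) = Δt · (6.17·3.41)/(6.17−3.41) ≈ 7.6231·Δt.
So d_SEIS03 = 200.48, d_SEIS04 = 58.00, d_SEIS05 = 88.33 km.
Circle about each station: (x + 20.6)² + (y − 180.9)² = 200.48²; (x + 103.1)² + (y + 30.6)² = 58.00²; (x − 37.6)² + (y + 44.9)² = 88.33².
Subtracting the SEIS03 equation from the SEIS04 and SEIS05 equations removes the quadratic terms:
-165.0 x − 423.0 y = 15245.03
116.4 x − 451.6 y = 2670.64
Solving the 2×2 system: x ≈ -46.5, y ≈ -17.9 km.

(-46.5, -17.9)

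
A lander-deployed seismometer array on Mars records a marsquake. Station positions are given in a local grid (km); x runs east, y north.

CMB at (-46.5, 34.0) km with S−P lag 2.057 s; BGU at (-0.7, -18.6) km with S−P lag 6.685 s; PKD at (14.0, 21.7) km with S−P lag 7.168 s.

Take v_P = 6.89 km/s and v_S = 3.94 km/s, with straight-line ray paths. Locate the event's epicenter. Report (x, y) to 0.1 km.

x ≈ -51.7 km, y ≈ 15.8 km

Distance from S−P lag: d = Δt · v_P v_S / (v_P − v_S) = Δt · (6.89·3.94)/(6.89−3.94) ≈ 9.2022·Δt.
So d_CMB = 18.93, d_BGU = 61.52, d_PKD = 65.96 km.
Circle about each station: (x + 46.5)² + (y − 34.0)² = 18.93²; (x + 0.7)² + (y + 18.6)² = 61.52²; (x − 14.0)² + (y − 21.7)² = 65.96².
Subtracting the CMB equation from the BGU and PKD equations removes the quadratic terms:
91.6 x − 105.2 y = -6398.17
121.0 x − 24.6 y = -6643.74
Solving the 2×2 system: x ≈ -51.7, y ≈ 15.8 km.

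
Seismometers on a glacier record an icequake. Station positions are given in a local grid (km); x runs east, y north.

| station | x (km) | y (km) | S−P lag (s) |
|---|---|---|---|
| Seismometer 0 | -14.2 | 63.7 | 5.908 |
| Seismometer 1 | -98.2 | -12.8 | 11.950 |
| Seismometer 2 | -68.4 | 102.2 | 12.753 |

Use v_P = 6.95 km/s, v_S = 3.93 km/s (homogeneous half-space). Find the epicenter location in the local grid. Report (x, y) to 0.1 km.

x ≈ 6.4 km, y ≈ 14.4 km

Distance from S−P lag: d = Δt · v_P v_S / (v_P − v_S) = Δt · (6.95·3.93)/(6.95−3.93) ≈ 9.0442·Δt.
So d_Seismometer 0 = 53.43, d_Seismometer 1 = 108.08, d_Seismometer 2 = 115.34 km.
Circle about each station: (x + 14.2)² + (y − 63.7)² = 53.43²; (x + 98.2)² + (y + 12.8)² = 108.08²; (x + 68.4)² + (y − 102.2)² = 115.34².
Subtracting pairs of circle equations eliminates x²+y² and gives linear equations (the radical axes):
-168.0 x − 153.0 y = -3278.77
-108.4 x + 77.0 y = 415.52
Solving the 2×2 system: x ≈ 6.4, y ≈ 14.4 km.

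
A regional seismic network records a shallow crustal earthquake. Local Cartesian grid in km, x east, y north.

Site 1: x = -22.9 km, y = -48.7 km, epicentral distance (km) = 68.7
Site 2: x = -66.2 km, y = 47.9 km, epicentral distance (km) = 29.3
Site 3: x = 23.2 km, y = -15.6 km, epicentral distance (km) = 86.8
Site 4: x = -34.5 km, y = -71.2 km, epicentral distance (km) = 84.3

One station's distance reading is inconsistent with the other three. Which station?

Solve using three stations at a time. Using Site 1, Site 3, Site 4 (subtract circle equations pairwise → linear system) gives (x, y) ≈ (-60.1, 9.3).
Distances from that point to each station vs reported:
  Site 1: calculated 68.9 vs reported 68.7 → residual 0.2 km
  Site 2: calculated 39.1 vs reported 29.3 → residual 9.8 km
  Site 3: calculated 87.0 vs reported 86.8 → residual 0.2 km
  Site 4: calculated 84.5 vs reported 84.3 → residual 0.2 km
Site 1, Site 3, Site 4 are mutually consistent (residuals ≈ 0); Site 2 is off by 9.8 km.

Site 2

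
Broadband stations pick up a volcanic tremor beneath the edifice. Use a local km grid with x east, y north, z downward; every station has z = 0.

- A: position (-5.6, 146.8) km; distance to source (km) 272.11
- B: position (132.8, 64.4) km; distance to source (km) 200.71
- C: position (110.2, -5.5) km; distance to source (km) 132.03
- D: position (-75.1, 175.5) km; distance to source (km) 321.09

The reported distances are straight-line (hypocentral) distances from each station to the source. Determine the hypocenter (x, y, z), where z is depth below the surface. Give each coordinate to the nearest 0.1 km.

(55.6, -112.7, 54.4)

Each station gives a sphere (x−x_i)² + (y−y_i)² + z² = d_i² (stations at z=0).
Subtracting the A sphere from B and C: z² cancels, leaving linear equations in x and y:
276.8 x − 164.8 y = 33960.95
231.6 x − 304.6 y = 47204.62
Solving: x ≈ 55.589, y ≈ -112.706 km (keep extra digits for the depth step; rounded: 55.6, -112.7).
Then from the A sphere: z² = 272.11² − (x + 5.6)² − (y − 146.8)² with x = 55.589, y = -112.706, so z ≈ 54.373 ≈ 54.4 km.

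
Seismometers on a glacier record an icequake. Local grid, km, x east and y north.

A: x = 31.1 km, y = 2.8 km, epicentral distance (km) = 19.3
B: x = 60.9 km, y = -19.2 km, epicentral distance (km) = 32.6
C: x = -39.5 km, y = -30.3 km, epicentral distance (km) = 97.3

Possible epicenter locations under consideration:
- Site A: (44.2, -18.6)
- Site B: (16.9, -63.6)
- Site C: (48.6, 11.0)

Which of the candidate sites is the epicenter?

Site C

For each candidate, compare |candidate − station| to the reported distance:
Site A: residuals A 5.8, B 15.9, C 12.8 → max 15.9 km
Site B: residuals A 48.6, B 29.9, C 31.8 → max 48.6 km
Site C: residuals A 0.0, B 0.0, C 0.0 → max 0.0 km
Only Site C has all residuals ≈ 0.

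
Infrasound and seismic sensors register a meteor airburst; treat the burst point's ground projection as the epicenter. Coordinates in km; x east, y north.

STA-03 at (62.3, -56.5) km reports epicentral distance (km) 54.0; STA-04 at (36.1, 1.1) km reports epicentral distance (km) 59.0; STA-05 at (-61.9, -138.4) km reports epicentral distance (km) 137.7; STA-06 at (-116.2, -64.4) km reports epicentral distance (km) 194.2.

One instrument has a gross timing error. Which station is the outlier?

Solve using three stations at a time. Using STA-03, STA-05, STA-06 (subtract circle equations pairwise → linear system) gives (x, y) ≈ (72.7, -109.4).
Distances from that point to each station vs reported:
  STA-03: calculated 53.9 vs reported 54.0 → residual 0.1 km
  STA-04: calculated 116.4 vs reported 59.0 → residual 57.4 km
  STA-05: calculated 137.7 vs reported 137.7 → residual 0.0 km
  STA-06: calculated 194.2 vs reported 194.2 → residual 0.0 km
STA-03, STA-05, STA-06 are mutually consistent (residuals ≈ 0); STA-04 is off by 57.4 km.

STA-04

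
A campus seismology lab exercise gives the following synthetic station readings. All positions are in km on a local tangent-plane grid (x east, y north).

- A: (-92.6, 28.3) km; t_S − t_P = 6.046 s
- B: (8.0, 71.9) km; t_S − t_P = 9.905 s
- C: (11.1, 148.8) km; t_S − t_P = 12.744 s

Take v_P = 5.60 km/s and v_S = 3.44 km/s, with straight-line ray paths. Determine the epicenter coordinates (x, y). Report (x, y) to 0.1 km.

Distance from S−P lag: d = Δt · v_P v_S / (v_P − v_S) = Δt · (5.60·3.44)/(5.60−3.44) ≈ 8.9185·Δt.
So d_A = 53.92, d_B = 88.34, d_C = 113.66 km.
Circle about each station: (x + 92.6)² + (y − 28.3)² = 53.92²; (x − 8.0)² + (y − 71.9)² = 88.34²; (x − 11.1)² + (y − 148.8)² = 113.66².
Subtracting pairs of circle equations eliminates x²+y² and gives linear equations (the radical axes):
201.2 x + 87.2 y = -9038.63
207.4 x + 241.0 y = 2877.77
Solving the 2×2 system: x ≈ -79.9, y ≈ 80.7 km.
Check against A (with the unrounded x, y): √((x + 92.6)²+(y − 28.3)²) = 53.92 ≈ 53.92 km. ✓

(-79.9, 80.7)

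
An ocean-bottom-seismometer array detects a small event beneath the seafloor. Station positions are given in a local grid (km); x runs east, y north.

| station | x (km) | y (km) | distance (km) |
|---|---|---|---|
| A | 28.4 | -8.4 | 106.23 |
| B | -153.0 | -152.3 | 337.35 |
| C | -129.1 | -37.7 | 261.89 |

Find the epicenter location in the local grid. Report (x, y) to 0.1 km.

x ≈ 118.3 km, y ≈ 48.2 km

Circle about each station: (x − 28.4)² + (y + 8.4)² = 106.23²; (x + 153.0)² + (y + 152.3)² = 337.35²; (x + 129.1)² + (y + 37.7)² = 261.89².
Subtracting the A equation from the B and C equations removes the quadratic terms:
-362.8 x − 287.8 y = -56793.04
-315.0 x − 58.6 y = -40090.58
Solving the 2×2 system: x ≈ 118.3, y ≈ 48.2 km.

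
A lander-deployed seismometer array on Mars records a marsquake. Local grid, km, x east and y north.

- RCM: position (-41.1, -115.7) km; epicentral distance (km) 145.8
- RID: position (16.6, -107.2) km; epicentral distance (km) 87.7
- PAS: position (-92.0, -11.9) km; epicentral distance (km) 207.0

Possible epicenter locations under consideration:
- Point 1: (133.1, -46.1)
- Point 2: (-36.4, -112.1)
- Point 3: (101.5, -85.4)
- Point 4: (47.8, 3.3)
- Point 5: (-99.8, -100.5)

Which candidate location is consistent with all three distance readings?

For each candidate, compare |candidate − station| to the reported distance:
Point 1: residuals RCM 41.8, RID 43.9, PAS 20.7 → max 43.9 km
Point 2: residuals RCM 139.9, RID 34.5, PAS 92.4 → max 139.9 km
Point 3: residuals RCM 0.0, RID 0.0, PAS 0.0 → max 0.0 km
Point 4: residuals RCM 2.7, RID 27.1, PAS 66.4 → max 66.4 km
Point 5: residuals RCM 85.2, RID 28.9, PAS 118.1 → max 118.1 km
Only Point 3 has all residuals ≈ 0.

Point 3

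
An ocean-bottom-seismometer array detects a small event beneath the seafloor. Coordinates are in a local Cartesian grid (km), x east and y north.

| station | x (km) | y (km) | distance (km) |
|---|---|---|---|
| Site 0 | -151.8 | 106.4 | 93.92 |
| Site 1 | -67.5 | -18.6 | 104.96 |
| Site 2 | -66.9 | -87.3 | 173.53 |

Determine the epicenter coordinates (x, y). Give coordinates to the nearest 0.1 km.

-60.1 km east, 86.1 km north

Circle about each station: (x + 151.8)² + (y − 106.4)² = 93.92²; (x + 67.5)² + (y + 18.6)² = 104.96²; (x + 66.9)² + (y + 87.3)² = 173.53².
Subtracting pairs of circle equations eliminates x²+y² and gives linear equations (the radical axes):
168.6 x − 250.0 y = -31657.63
169.8 x − 387.4 y = -43558.99
Solving the 2×2 system: x ≈ -60.1, y ≈ 86.1 km.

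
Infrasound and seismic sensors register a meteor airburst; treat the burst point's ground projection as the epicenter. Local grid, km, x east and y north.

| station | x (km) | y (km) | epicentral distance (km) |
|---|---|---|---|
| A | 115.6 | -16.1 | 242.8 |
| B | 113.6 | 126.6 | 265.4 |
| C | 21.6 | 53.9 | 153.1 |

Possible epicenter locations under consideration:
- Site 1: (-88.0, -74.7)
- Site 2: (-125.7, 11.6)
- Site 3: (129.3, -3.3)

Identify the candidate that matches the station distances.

Site 2

For each candidate, compare |candidate − station| to the reported distance:
Site 1: residuals A 30.9, B 19.5, C 15.9 → max 30.9 km
Site 2: residuals A 0.1, B 0.1, C 0.2 → max 0.2 km
Site 3: residuals A 224.1, B 134.6, C 31.2 → max 224.1 km
Only Site 2 has all residuals ≈ 0.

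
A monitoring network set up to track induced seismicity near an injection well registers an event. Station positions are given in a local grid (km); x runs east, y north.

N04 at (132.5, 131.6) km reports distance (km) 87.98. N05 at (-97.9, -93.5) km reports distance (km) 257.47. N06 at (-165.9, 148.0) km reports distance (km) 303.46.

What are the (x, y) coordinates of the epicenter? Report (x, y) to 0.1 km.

Circle about each station: (x − 132.5)² + (y − 131.6)² = 87.98²; (x + 97.9)² + (y + 93.5)² = 257.47²; (x + 165.9)² + (y − 148.0)² = 303.46².
Subtracting the N04 equation from the N05 and N06 equations removes the quadratic terms:
-460.8 x − 450.2 y = -75098.47
-596.8 x + 32.8 y = -69795.49
Solving the 2×2 system: x ≈ 119.4, y ≈ 44.6 km.
Check against N04 (with the unrounded x, y): √((x − 132.5)²+(y − 131.6)²) = 87.98 ≈ 87.98 km. ✓

x ≈ 119.4 km, y ≈ 44.6 km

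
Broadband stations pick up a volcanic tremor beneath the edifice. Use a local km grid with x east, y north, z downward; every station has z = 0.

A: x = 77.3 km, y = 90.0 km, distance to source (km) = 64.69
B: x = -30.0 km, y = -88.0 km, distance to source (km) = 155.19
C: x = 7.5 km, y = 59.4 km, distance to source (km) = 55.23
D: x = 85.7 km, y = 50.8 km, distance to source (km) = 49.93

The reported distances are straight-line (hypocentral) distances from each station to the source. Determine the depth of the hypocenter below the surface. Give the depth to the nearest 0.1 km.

Each station gives a sphere (x−x_i)² + (y−y_i)² + z² = d_i² (stations at z=0).
Subtracting the A sphere from B and C: z² cancels, leaving linear equations in x and y:
-214.6 x − 356.0 y = -25330.43
-139.6 x − 61.2 y = -9356.24
Solving: x ≈ 48.698, y ≈ 41.797 km (keep extra digits for the depth step; rounded: 48.7, 41.8).
Then from the A sphere: z² = 64.69² − (x − 77.3)² − (y − 90.0)² with x = 48.698, y = 41.797, so z ≈ 32.298 ≈ 32.3 km.
Check against D (with the unrounded solution): distance 49.93 ≈ 49.93 km. ✓

z ≈ 32.3 km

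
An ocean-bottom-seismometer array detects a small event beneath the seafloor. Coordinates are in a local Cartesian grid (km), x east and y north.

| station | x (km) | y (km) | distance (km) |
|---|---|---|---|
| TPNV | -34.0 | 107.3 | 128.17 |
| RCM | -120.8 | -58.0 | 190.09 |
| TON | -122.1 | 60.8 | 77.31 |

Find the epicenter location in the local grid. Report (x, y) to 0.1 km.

Circle about each station: (x + 34.0)² + (y − 107.3)² = 128.17²; (x + 120.8)² + (y + 58.0)² = 190.09²; (x + 122.1)² + (y − 60.8)² = 77.31².
Subtracting the TPNV equation from the RCM and TON equations removes the quadratic terms:
-173.6 x − 330.6 y = -14419.31
-176.2 x − 93.0 y = 16386.47
Solving the 2×2 system: x ≈ -160.5, y ≈ 127.9 km.

-160.5 km east, 127.9 km north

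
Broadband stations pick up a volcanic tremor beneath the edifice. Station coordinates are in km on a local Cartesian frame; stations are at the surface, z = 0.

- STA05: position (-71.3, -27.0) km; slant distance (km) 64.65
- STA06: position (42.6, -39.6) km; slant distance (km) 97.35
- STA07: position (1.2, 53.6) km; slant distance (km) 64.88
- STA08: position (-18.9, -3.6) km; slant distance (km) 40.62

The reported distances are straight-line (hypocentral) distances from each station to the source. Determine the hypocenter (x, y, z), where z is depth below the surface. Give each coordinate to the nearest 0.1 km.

Each station gives a sphere (x−x_i)² + (y−y_i)² + z² = d_i² (stations at z=0).
Subtracting the STA05 sphere from STA06 and STA07: z² cancels, leaving linear equations in x and y:
227.8 x − 25.2 y = -7727.17
145.0 x + 161.2 y = -2968.08
Solving: x ≈ -32.703, y ≈ 11.004 km (keep extra digits for the depth step; rounded: -32.7, 11.0).
Then from the STA05 sphere: z² = 64.65² − (x + 71.3)² − (y + 27.0)² with x = -32.703, y = 11.004, so z ≈ 35.293 ≈ 35.3 km.

(-32.7, 11.0, 35.3)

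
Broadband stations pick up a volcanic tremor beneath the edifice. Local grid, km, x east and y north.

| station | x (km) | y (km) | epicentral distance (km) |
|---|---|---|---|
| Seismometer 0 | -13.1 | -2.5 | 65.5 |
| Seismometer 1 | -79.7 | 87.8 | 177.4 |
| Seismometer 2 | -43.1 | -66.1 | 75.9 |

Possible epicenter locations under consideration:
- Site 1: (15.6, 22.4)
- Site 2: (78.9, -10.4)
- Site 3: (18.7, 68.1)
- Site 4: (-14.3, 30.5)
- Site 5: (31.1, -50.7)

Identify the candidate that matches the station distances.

For each candidate, compare |candidate − station| to the reported distance:
Site 1: residuals Seismometer 0 27.5, Seismometer 1 61.8, Seismometer 2 30.3 → max 61.8 km
Site 2: residuals Seismometer 0 26.8, Seismometer 1 9.1, Seismometer 2 58.2 → max 58.2 km
Site 3: residuals Seismometer 0 11.9, Seismometer 1 77.0, Seismometer 2 71.8 → max 77.0 km
Site 4: residuals Seismometer 0 32.5, Seismometer 1 90.4, Seismometer 2 24.9 → max 90.4 km
Site 5: residuals Seismometer 0 0.1, Seismometer 1 0.0, Seismometer 2 0.1 → max 0.1 km
Only Site 5 has all residuals ≈ 0.

Site 5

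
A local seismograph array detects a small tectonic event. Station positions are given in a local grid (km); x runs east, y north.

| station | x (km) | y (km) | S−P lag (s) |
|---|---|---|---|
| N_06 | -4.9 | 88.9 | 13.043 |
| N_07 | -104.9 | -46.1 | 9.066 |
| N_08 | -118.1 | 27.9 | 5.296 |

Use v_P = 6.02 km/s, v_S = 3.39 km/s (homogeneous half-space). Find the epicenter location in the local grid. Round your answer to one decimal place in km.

Distance from S−P lag: d = Δt · v_P v_S / (v_P − v_S) = Δt · (6.02·3.39)/(6.02−3.39) ≈ 7.7596·Δt.
So d_N_06 = 101.21, d_N_07 = 70.35, d_N_08 = 41.09 km.
Circle about each station: (x + 4.9)² + (y − 88.9)² = 101.21²; (x + 104.9)² + (y + 46.1)² = 70.35²; (x + 118.1)² + (y − 27.9)² = 41.09².
Subtracting the N_06 equation from the N_07 and N_08 equations removes the quadratic terms:
-200.0 x − 270.0 y = 10496.34
-226.4 x − 122.0 y = 15353.88
Solving the 2×2 system: x ≈ -78.0, y ≈ 18.9 km.

(-78.0, 18.9)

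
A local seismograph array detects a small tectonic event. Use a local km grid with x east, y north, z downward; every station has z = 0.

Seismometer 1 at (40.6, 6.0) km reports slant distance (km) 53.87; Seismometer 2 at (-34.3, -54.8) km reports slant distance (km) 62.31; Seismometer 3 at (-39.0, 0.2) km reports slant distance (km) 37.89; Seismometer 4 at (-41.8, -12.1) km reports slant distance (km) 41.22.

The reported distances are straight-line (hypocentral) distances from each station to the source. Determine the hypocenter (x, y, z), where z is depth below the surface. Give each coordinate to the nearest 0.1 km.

Each station gives a sphere (x−x_i)² + (y−y_i)² + z² = d_i² (stations at z=0).
Subtracting the Seismometer 1 sphere from Seismometer 2 and Seismometer 3: z² cancels, leaving linear equations in x and y:
-149.8 x − 121.6 y = 1514.61
-159.2 x − 11.6 y = 1303.00
Solving: x ≈ -7.995, y ≈ -2.607 km (keep extra digits for the depth step; rounded: -8.0, -2.6).
Then from the Seismometer 1 sphere: z² = 53.87² − (x − 40.6)² − (y − 6.0)² with x = -7.995, y = -2.607, so z ≈ 21.597 ≈ 21.6 km.

(-8.0, -2.6, 21.6)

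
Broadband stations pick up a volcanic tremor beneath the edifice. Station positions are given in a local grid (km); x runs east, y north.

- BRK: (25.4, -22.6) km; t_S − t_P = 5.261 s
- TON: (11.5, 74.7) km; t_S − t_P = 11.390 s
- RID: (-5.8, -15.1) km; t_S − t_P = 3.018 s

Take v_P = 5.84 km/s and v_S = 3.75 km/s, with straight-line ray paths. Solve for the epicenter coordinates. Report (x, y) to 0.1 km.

Distance from S−P lag: d = Δt · v_P v_S / (v_P − v_S) = Δt · (5.84·3.75)/(5.84−3.75) ≈ 10.4785·Δt.
So d_BRK = 55.13, d_TON = 119.35, d_RID = 31.62 km.
Circle about each station: (x − 25.4)² + (y + 22.6)² = 55.13²; (x − 11.5)² + (y − 74.7)² = 119.35²; (x + 5.8)² + (y + 15.1)² = 31.62².
Subtracting pairs of circle equations eliminates x²+y² and gives linear equations (the radical axes):
-27.8 x + 194.6 y = -6648.69
-62.4 x + 15.0 y = 1145.22
Solving the 2×2 system: x ≈ -27.5, y ≈ -38.1 km.

(-27.5, -38.1)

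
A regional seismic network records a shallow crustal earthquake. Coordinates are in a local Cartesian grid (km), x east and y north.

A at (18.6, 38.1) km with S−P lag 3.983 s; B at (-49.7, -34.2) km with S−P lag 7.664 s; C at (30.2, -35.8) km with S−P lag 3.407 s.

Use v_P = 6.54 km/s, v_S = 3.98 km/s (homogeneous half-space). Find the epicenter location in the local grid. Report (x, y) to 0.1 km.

21.4 km east, -2.3 km north

Distance from S−P lag: d = Δt · v_P v_S / (v_P − v_S) = Δt · (6.54·3.98)/(6.54−3.98) ≈ 10.1677·Δt.
So d_A = 40.50, d_B = 77.92, d_C = 34.64 km.
Circle about each station: (x − 18.6)² + (y − 38.1)² = 40.50²; (x + 49.7)² + (y + 34.2)² = 77.92²; (x − 30.2)² + (y + 35.8)² = 34.64².
Subtracting the A equation from the B and C equations removes the quadratic terms:
-136.6 x − 144.6 y = -2589.12
23.2 x − 147.8 y = 836.43
Solving the 2×2 system: x ≈ 21.4, y ≈ -2.3 km.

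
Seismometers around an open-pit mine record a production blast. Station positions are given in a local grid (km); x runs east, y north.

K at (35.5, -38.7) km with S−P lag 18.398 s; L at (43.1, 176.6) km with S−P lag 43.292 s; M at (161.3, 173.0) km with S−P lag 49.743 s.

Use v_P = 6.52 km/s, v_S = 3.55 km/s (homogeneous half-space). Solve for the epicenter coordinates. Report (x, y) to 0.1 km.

(-61.7, -144.1)

Distance from S−P lag: d = Δt · v_P v_S / (v_P − v_S) = Δt · (6.52·3.55)/(6.52−3.55) ≈ 7.7933·Δt.
So d_K = 143.38, d_L = 337.39, d_M = 387.66 km.
Circle about each station: (x − 35.5)² + (y + 38.7)² = 143.38²; (x − 43.1)² + (y − 176.6)² = 337.39²; (x − 161.3)² + (y − 173.0)² = 387.66².
Subtracting the K equation from the L and M equations removes the quadratic terms:
15.2 x + 430.6 y = -62986.96
251.6 x + 423.4 y = -76533.70
Solving the 2×2 system: x ≈ -61.7, y ≈ -144.1 km.
Check against K (with the unrounded x, y): √((x − 35.5)²+(y + 38.7)²) = 143.37 ≈ 143.38 km. ✓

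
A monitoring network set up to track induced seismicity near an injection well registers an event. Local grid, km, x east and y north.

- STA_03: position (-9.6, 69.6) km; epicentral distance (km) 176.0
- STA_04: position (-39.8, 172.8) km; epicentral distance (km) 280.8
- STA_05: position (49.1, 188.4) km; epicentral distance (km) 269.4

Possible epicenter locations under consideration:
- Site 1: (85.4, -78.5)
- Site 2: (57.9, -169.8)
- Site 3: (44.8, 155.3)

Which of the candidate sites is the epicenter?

Site 1

For each candidate, compare |candidate − station| to the reported distance:
Site 1: residuals STA_03 0.0, STA_04 0.0, STA_05 0.0 → max 0.0 km
Site 2: residuals STA_03 72.7, STA_04 75.5, STA_05 88.9 → max 88.9 km
Site 3: residuals STA_03 74.5, STA_04 194.4, STA_05 236.0 → max 236.0 km
Only Site 1 has all residuals ≈ 0.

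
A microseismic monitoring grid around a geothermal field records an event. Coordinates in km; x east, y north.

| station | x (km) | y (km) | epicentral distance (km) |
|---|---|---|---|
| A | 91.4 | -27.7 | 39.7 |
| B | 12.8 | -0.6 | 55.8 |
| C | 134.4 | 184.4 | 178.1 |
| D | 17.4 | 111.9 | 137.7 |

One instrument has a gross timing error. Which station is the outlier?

B

Solve using three stations at a time. Using A, C, D (subtract circle equations pairwise → linear system) gives (x, y) ≈ (108.1, 8.3).
Distances from that point to each station vs reported:
  A: calculated 39.6 vs reported 39.7 → residual 0.1 km
  B: calculated 95.7 vs reported 55.8 → residual 39.9 km
  C: calculated 178.1 vs reported 178.1 → residual 0.0 km
  D: calculated 137.7 vs reported 137.7 → residual 0.0 km
A, C, D are mutually consistent (residuals ≈ 0); B is off by 39.9 km.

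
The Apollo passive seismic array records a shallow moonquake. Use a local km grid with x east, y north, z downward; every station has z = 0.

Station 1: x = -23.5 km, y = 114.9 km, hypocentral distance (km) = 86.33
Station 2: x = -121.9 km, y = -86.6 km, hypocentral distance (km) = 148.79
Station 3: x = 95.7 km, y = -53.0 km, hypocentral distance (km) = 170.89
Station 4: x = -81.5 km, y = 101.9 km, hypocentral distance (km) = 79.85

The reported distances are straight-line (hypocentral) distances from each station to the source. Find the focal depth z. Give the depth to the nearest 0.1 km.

31.0 km

Each station gives a sphere (x−x_i)² + (y−y_i)² + z² = d_i² (stations at z=0).
Subtracting the Station 1 sphere from Station 2 and Station 3: z² cancels, leaving linear equations in x and y:
-196.8 x − 403.0 y = -6080.69
238.4 x − 335.8 y = -23537.29
Solving: x ≈ -45.903, y ≈ 37.505 km (keep extra digits for the depth step; rounded: -45.9, 37.5).
Then from the Station 1 sphere: z² = 86.33² − (x + 23.5)² − (y − 114.9)² with x = -45.903, y = 37.505, so z ≈ 31.000 ≈ 31.0 km.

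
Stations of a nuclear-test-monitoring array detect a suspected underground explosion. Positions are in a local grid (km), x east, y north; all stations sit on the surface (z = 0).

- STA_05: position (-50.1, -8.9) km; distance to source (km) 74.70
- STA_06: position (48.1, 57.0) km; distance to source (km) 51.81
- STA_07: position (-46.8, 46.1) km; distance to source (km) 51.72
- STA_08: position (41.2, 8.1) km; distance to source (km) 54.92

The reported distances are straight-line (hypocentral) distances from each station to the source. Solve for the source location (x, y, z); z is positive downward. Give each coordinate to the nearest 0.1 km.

x ≈ 1.7 km, y ≈ 42.0 km, depth ≈ 17.5 km

Each station gives a sphere (x−x_i)² + (y−y_i)² + z² = d_i² (stations at z=0).
Subtracting the STA_05 sphere from STA_06 and STA_07: z² cancels, leaving linear equations in x and y:
196.4 x + 131.8 y = 5869.20
6.6 x + 110.0 y = 4631.36
Solving: x ≈ 1.698, y ≈ 42.001 km (keep extra digits for the depth step; rounded: 1.7, 42.0).
Then from the STA_05 sphere: z² = 74.70² − (x + 50.1)² − (y + 8.9)² with x = 1.698, y = 42.001, so z ≈ 17.497 ≈ 17.5 km.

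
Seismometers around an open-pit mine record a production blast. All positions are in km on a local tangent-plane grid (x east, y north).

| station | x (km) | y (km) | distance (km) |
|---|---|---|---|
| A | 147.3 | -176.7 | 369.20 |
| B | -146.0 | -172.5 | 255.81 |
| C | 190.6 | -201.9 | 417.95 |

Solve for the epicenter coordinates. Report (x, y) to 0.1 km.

(-116.5, 81.6)

Circle about each station: (x − 147.3)² + (y + 176.7)² = 369.20²; (x + 146.0)² + (y + 172.5)² = 255.81²; (x − 190.6)² + (y + 201.9)² = 417.95².
Subtracting pairs of circle equations eliminates x²+y² and gives linear equations (the radical axes):
-586.6 x + 8.4 y = 69021.95
86.6 x − 50.4 y = -14201.77
Solving the 2×2 system: x ≈ -116.5, y ≈ 81.6 km.
Check against A (with the unrounded x, y): √((x − 147.3)²+(y + 176.7)²) = 369.21 ≈ 369.20 km. ✓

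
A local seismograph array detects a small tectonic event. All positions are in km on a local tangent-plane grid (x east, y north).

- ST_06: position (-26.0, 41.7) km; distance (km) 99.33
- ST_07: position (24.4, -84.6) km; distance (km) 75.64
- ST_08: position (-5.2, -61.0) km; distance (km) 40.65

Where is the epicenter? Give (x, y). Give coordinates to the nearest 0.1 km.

x ≈ -45.5 km, y ≈ -55.7 km

Circle about each station: (x + 26.0)² + (y − 41.7)² = 99.33²; (x − 24.4)² + (y + 84.6)² = 75.64²; (x + 5.2)² + (y + 61.0)² = 40.65².
Subtracting the ST_06 equation from the ST_07 and ST_08 equations removes the quadratic terms:
100.8 x − 252.6 y = 9482.67
41.6 x − 205.4 y = 9547.18
Solving the 2×2 system: x ≈ -45.5, y ≈ -55.7 km.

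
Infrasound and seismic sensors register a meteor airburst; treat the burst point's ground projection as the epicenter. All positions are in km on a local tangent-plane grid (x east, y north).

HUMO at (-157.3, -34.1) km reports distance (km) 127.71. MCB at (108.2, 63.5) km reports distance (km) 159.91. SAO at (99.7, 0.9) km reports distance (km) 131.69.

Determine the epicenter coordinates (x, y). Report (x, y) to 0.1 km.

Circle about each station: (x + 157.3)² + (y + 34.1)² = 127.71²; (x − 108.2)² + (y − 63.5)² = 159.91²; (x − 99.7)² + (y − 0.9)² = 131.69².
Subtracting pairs of circle equations eliminates x²+y² and gives linear equations (the radical axes):
531.0 x + 195.2 y = -19427.97
514.0 x + 70.0 y = -16997.61
Solving the 2×2 system: x ≈ -31.0, y ≈ -15.2 km.

-31.0 km east, -15.2 km north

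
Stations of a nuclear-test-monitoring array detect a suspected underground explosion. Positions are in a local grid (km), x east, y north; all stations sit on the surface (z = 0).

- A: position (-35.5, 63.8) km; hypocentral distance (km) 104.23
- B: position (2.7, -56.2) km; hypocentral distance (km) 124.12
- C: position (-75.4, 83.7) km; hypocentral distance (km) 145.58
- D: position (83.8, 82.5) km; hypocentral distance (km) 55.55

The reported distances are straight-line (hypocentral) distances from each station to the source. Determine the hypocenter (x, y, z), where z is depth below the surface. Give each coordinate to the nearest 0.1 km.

x ≈ 60.8 km, y ≈ 47.3 km, depth ≈ 36.3 km

Each station gives a sphere (x−x_i)² + (y−y_i)² + z² = d_i² (stations at z=0).
Subtracting the A sphere from B and C: z² cancels, leaving linear equations in x and y:
76.4 x − 240.0 y = -6706.84
-79.8 x + 39.8 y = -2969.48
Solving: x ≈ 60.803, y ≈ 47.301 km (keep extra digits for the depth step; rounded: 60.8, 47.3).
Then from the A sphere: z² = 104.23² − (x + 35.5)² − (y − 63.8)² with x = 60.803, y = 47.301, so z ≈ 36.296 ≈ 36.3 km.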